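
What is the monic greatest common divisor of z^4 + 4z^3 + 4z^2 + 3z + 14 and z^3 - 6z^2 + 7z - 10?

z^2 - z + 2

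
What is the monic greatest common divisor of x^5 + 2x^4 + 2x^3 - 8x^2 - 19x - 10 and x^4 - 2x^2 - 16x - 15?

Apply the Euclidean algorithm:
  x^5 + 2x^4 + 2x^3 - 8x^2 - 19x - 10 = (x + 2)(x^4 - 2x^2 - 16x - 15) + (4x^3 + 12x^2 + 28x + 20)
  x^4 - 2x^2 - 16x - 15 = ((1/4)x - 3/4)(4x^3 + 12x^2 + 28x + 20) + (0)
Last nonzero remainder: 4x^3 + 12x^2 + 28x + 20. Dividing through by 4 gives the monic gcd x^3 + 3x^2 + 7x + 5.

x^3 + 3x^2 + 7x + 5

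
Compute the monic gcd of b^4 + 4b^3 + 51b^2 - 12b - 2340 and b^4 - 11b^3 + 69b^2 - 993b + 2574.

b^2 + 3b + 78

By polynomial division,
  b^4 + 4b^3 + 51b^2 - 12b - 2340 = (b^4 - 11b^3 + 69b^2 - 993b + 2574) + (15b^3 - 18b^2 + 981b - 4914)
  b^4 - 11b^3 + 69b^2 - 993b + 2574 = ((1/15)b - 49/75)(15b^3 - 18b^2 + 981b - 4914) + (-(204/25)b^2 - (612/25)b - 15912/25)
  15b^3 - 18b^2 + 981b - 4914 = (-(125/68)b + 525/68)(-(204/25)b^2 - (612/25)b - 15912/25) + (0)
Last nonzero remainder: -(204/25)b^2 - (612/25)b - 15912/25. Dividing through by -204/25 gives the monic gcd b^2 + 3b + 78.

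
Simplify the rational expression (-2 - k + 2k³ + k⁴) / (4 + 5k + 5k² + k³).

(-2 + k + k²)/(4 + k)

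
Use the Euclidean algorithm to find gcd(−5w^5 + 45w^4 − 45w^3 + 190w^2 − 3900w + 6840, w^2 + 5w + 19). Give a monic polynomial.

w^2 + 5w + 19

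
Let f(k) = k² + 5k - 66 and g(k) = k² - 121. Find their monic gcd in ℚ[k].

k + 11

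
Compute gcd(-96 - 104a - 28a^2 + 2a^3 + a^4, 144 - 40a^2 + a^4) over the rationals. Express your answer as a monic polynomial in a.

-12 - 4a + a^2

Euclidean algorithm in ℚ[a]:
  a^4 + 2a^3 - 28a^2 - 104a - 96 = (a^4 - 40a^2 + 144) + (2a^3 + 12a^2 - 104a - 240)
  a^4 - 40a^2 + 144 = ((1/2)a - 3)(2a^3 + 12a^2 - 104a - 240) + (48a^2 - 192a - 576)
  2a^3 + 12a^2 - 104a - 240 = ((1/24)a + 5/12)(48a^2 - 192a - 576) + (0)
Last nonzero remainder: 48a^2 - 192a - 576. Dividing through by 48 gives the monic gcd a^2 - 4a - 12.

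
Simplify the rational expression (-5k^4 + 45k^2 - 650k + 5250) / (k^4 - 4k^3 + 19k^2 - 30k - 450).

Apply the Euclidean algorithm:
  -5k^4 + 45k^2 - 650k + 5250 = (-5)(k^4 - 4k^3 + 19k^2 - 30k - 450) + (-20k^3 + 140k^2 - 800k + 3000)
  k^4 - 4k^3 + 19k^2 - 30k - 450 = (-(1/20)k - 3/20)(-20k^3 + 140k^2 - 800k + 3000) + (0)
Last nonzero remainder: -20k^3 + 140k^2 - 800k + 3000. Dividing through by -20 gives the monic gcd k^3 - 7k^2 + 40k - 150.
Cancel k^3 - 7k^2 + 40k - 150 from numerator and denominator to get the reduced form.

(-5k - 35)/(k + 3)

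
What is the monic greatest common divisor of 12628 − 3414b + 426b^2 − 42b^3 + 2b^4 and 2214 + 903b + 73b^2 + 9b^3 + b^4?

82 − 3b + b^2

Repeated division with remainder:
  2b^4 − 42b^3 + 426b^2 − 3414b + 12628 = (2)(b^4 + 9b^3 + 73b^2 + 903b + 2214) + (−60b^3 + 280b^2 − 5220b + 8200)
  b^4 + 9b^3 + 73b^2 + 903b + 2214 = (−(1/60)b − 41/180)(−60b^3 + 280b^2 − 5220b + 8200) + ((448/9)b^2 − (448/3)b + 36736/9)
  −60b^3 + 280b^2 − 5220b + 8200 = (−(135/112)b + 225/112)((448/9)b^2 − (448/3)b + 36736/9) + (0)
Last nonzero remainder: (448/9)b^2 − (448/3)b + 36736/9. Dividing through by 448/9 gives the monic gcd b^2 − 3b + 82.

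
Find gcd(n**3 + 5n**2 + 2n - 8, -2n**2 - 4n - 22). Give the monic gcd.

1

By polynomial division,
  n**3 + 5n**2 + 2n - 8 = (-(1/2)n - 3/2)(-2n**2 - 4n - 22) + (-15n - 41)
  -2n**2 - 4n - 22 = ((2/15)n - 22/225)(-15n - 41) + (-5852/225)
  -15n - 41 = ((3375/5852)n + 9225/5852)(-5852/225) + (0)
The last nonzero remainder is the constant -5852/225, so the polynomials are coprime and gcd = 1.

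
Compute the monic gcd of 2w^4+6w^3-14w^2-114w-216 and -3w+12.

By polynomial division,
  2w^4+6w^3-14w^2-114w-216 = (-(2/3)w^3-(14/3)w^2-14w-18)(-3w+12) + (0)
Last nonzero remainder: -3w+12. Dividing through by -3 gives the monic gcd w-4.

w-4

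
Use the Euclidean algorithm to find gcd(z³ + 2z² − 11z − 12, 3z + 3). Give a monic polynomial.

z + 1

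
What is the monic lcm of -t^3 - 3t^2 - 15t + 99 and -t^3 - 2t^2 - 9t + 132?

t^4 - t^3 + 3t^2 - 159t + 396

By polynomial division,
  -t^3 - 3t^2 - 15t + 99 = (-t^3 - 2t^2 - 9t + 132) + (-t^2 - 6t - 33)
  -t^3 - 2t^2 - 9t + 132 = (t - 4)(-t^2 - 6t - 33) + (0)
Last nonzero remainder: -t^2 - 6t - 33. Dividing through by -1 gives the monic gcd t^2 + 6t + 33.
Then lcm(f, g) = f·g / gcd(f, g); expanding and making the result monic gives the answer.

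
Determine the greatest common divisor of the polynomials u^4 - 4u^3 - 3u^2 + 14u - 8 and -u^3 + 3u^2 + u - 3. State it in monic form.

u - 1

Euclidean algorithm in ℚ[u]:
  u^4 - 4u^3 - 3u^2 + 14u - 8 = (-u + 1)(-u^3 + 3u^2 + u - 3) + (-5u^2 + 10u - 5)
  -u^3 + 3u^2 + u - 3 = ((1/5)u - 1/5)(-5u^2 + 10u - 5) + (4u - 4)
  -5u^2 + 10u - 5 = (-(5/4)u + 5/4)(4u - 4) + (0)
Last nonzero remainder: 4u - 4. Dividing through by 4 gives the monic gcd u - 1.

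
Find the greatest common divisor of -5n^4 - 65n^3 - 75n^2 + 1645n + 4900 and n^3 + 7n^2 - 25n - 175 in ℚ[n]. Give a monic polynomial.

n^2 + 2n - 35

Euclidean algorithm in ℚ[n]:
  -5n^4 - 65n^3 - 75n^2 + 1645n + 4900 = (-5n - 30)(n^3 + 7n^2 - 25n - 175) + (10n^2 + 20n - 350)
  n^3 + 7n^2 - 25n - 175 = ((1/10)n + 1/2)(10n^2 + 20n - 350) + (0)
Last nonzero remainder: 10n^2 + 20n - 350. Dividing through by 10 gives the monic gcd n^2 + 2n - 35.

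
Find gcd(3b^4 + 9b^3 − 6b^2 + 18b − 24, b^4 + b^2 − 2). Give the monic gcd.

b^3 − b^2 + 2b − 2

Repeated division with remainder:
  3b^4 + 9b^3 − 6b^2 + 18b − 24 = (3)(b^4 + b^2 − 2) + (9b^3 − 9b^2 + 18b − 18)
  b^4 + b^2 − 2 = ((1/9)b + 1/9)(9b^3 − 9b^2 + 18b − 18) + (0)
Last nonzero remainder: 9b^3 − 9b^2 + 18b − 18. Dividing through by 9 gives the monic gcd b^3 − b^2 + 2b − 2.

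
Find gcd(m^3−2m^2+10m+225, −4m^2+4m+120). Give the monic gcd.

Repeated division with remainder:
  m^3−2m^2+10m+225 = (−(1/4)m+1/4)(−4m^2+4m+120) + (39m+195)
  −4m^2+4m+120 = (−(4/39)m+8/13)(39m+195) + (0)
Last nonzero remainder: 39m+195. Dividing through by 39 gives the monic gcd m+5.

m+5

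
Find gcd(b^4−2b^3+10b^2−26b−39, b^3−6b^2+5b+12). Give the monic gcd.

b^2−2b−3

Apply the Euclidean algorithm:
  b^4−2b^3+10b^2−26b−39 = (b+4)(b^3−6b^2+5b+12) + (29b^2−58b−87)
  b^3−6b^2+5b+12 = ((1/29)b−4/29)(29b^2−58b−87) + (0)
Last nonzero remainder: 29b^2−58b−87. Dividing through by 29 gives the monic gcd b^2−2b−3.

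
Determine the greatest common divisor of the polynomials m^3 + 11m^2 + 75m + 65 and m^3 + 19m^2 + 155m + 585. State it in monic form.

m^2 + 10m + 65

By polynomial division,
  m^3 + 11m^2 + 75m + 65 = (m^3 + 19m^2 + 155m + 585) + (−8m^2 − 80m − 520)
  m^3 + 19m^2 + 155m + 585 = (−(1/8)m − 9/8)(−8m^2 − 80m − 520) + (0)
Last nonzero remainder: −8m^2 − 80m − 520. Dividing through by −8 gives the monic gcd m^2 + 10m + 65.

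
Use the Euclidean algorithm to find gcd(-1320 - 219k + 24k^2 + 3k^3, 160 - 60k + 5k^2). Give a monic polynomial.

Repeated division with remainder:
  3k^3 + 24k^2 - 219k - 1320 = ((3/5)k + 12)(5k^2 - 60k + 160) + (405k - 3240)
  5k^2 - 60k + 160 = ((1/81)k - 4/81)(405k - 3240) + (0)
Last nonzero remainder: 405k - 3240. Dividing through by 405 gives the monic gcd k - 8.

-8 + k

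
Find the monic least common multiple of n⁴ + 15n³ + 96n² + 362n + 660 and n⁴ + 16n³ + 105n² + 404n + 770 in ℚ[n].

By polynomial division,
  n⁴ + 15n³ + 96n² + 362n + 660 = (n⁴ + 16n³ + 105n² + 404n + 770) + (-n³ - 9n² - 42n - 110)
  n⁴ + 16n³ + 105n² + 404n + 770 = (-n - 7)(-n³ - 9n² - 42n - 110) + (0)
Last nonzero remainder: -n³ - 9n² - 42n - 110. Dividing through by -1 gives the monic gcd n³ + 9n² + 42n + 110.
Then lcm(f, g) = f·g / gcd(f, g); expanding and making the result monic gives the answer.

n⁵ + 22n⁴ + 201n³ + 1034n² + 3194n + 4620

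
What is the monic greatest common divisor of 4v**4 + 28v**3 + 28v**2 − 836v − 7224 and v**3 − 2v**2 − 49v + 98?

v + 7

By polynomial division,
  4v**4 + 28v**3 + 28v**2 − 836v − 7224 = (4v + 36)(v**3 − 2v**2 − 49v + 98) + (296v**2 + 536v − 10752)
  v**3 − 2v**2 − 49v + 98 = ((1/296)v − 141/10952)(296v**2 + 536v − 10752) + (−(7906/1369)v − 55342/1369)
  296v**2 + 536v − 10752 = (−(202612/3953)v + 1051392/3953)(−(7906/1369)v − 55342/1369) + (0)
Last nonzero remainder: −(7906/1369)v − 55342/1369. Dividing through by −7906/1369 gives the monic gcd v + 7.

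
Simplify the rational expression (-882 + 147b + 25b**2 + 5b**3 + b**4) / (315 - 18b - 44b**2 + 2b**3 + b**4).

(42 + b + b**2)/(-15 - 2b + b**2)

By polynomial division,
  b**4 + 5b**3 + 25b**2 + 147b - 882 = (b**4 + 2b**3 - 44b**2 - 18b + 315) + (3b**3 + 69b**2 + 165b - 1197)
  b**4 + 2b**3 - 44b**2 - 18b + 315 = ((1/3)b - 7)(3b**3 + 69b**2 + 165b - 1197) + (384b**2 + 1536b - 8064)
  3b**3 + 69b**2 + 165b - 1197 = ((1/128)b + 19/128)(384b**2 + 1536b - 8064) + (0)
Last nonzero remainder: 384b**2 + 1536b - 8064. Dividing through by 384 gives the monic gcd b**2 + 4b - 21.
Cancel b**2 + 4b - 21 from numerator and denominator to get the reduced form.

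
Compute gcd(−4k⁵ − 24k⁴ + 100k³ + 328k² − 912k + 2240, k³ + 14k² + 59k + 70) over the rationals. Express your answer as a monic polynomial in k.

Repeated division with remainder:
  −4k⁵ − 24k⁴ + 100k³ + 328k² − 912k + 2240 = (−4k² + 32k − 112)(k³ + 14k² + 59k + 70) + (288k² + 3456k + 10080)
  k³ + 14k² + 59k + 70 = ((1/288)k + 1/144)(288k² + 3456k + 10080) + (0)
Last nonzero remainder: 288k² + 3456k + 10080. Dividing through by 288 gives the monic gcd k² + 12k + 35.

k² + 12k + 35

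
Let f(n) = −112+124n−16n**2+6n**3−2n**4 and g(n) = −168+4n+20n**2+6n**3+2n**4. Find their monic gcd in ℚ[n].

By polynomial division,
  −2n**4+6n**3−16n**2+124n−112 = (−1)(2n**4+6n**3+20n**2+4n−168) + (12n**3+4n**2+128n−280)
  2n**4+6n**3+20n**2+4n−168 = ((1/6)n+4/9)(12n**3+4n**2+128n−280) + (−(28/9)n**2−(56/9)n−392/9)
  12n**3+4n**2+128n−280 = (−(27/7)n+45/7)(−(28/9)n**2−(56/9)n−392/9) + (0)
Last nonzero remainder: −(28/9)n**2−(56/9)n−392/9. Dividing through by −28/9 gives the monic gcd n**2+2n+14.

14+2n+n**2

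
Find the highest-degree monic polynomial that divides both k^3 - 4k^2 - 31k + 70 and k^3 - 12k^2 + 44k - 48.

Apply the Euclidean algorithm:
  k^3 - 4k^2 - 31k + 70 = (k^3 - 12k^2 + 44k - 48) + (8k^2 - 75k + 118)
  k^3 - 12k^2 + 44k - 48 = ((1/8)k - 21/64)(8k^2 - 75k + 118) + ((297/64)k - 297/32)
  8k^2 - 75k + 118 = ((512/297)k - 3776/297)((297/64)k - 297/32) + (0)
Last nonzero remainder: (297/64)k - 297/32. Dividing through by 297/64 gives the monic gcd k - 2.

k - 2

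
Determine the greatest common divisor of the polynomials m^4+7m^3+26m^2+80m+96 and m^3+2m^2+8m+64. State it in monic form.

By polynomial division,
  m^4+7m^3+26m^2+80m+96 = (m+5)(m^3+2m^2+8m+64) + (8m^2−24m−224)
  m^3+2m^2+8m+64 = ((1/8)m+5/8)(8m^2−24m−224) + (51m+204)
  8m^2−24m−224 = ((8/51)m−56/51)(51m+204) + (0)
Last nonzero remainder: 51m+204. Dividing through by 51 gives the monic gcd m+4.

m+4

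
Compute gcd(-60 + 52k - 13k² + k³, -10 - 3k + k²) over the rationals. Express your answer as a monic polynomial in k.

-5 + k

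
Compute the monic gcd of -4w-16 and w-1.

Repeated division with remainder:
  -4w-16 = (-4)(w-1) + (-20)
  w-1 = (-(1/20)w+1/20)(-20) + (0)
The last nonzero remainder is the constant -20, so the polynomials are coprime and gcd = 1.

1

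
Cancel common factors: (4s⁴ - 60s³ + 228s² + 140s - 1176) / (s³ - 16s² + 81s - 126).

(4s² - 20s - 56)/(s - 6)

Euclidean algorithm in ℚ[s]:
  4s⁴ - 60s³ + 228s² + 140s - 1176 = (4s + 4)(s³ - 16s² + 81s - 126) + (-32s² + 320s - 672)
  s³ - 16s² + 81s - 126 = (-(1/32)s + 3/16)(-32s² + 320s - 672) + (0)
Last nonzero remainder: -32s² + 320s - 672. Dividing through by -32 gives the monic gcd s² - 10s + 21.
Cancel s² - 10s + 21 from numerator and denominator to get the reduced form.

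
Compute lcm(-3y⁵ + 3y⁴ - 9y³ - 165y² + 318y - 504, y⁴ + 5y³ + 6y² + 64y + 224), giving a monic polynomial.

y⁶ + 3y⁵ - y⁴ + 67y³ + 114y² - 256y + 672

By polynomial division,
  -3y⁵ + 3y⁴ - 9y³ - 165y² + 318y - 504 = (-3y + 18)(y⁴ + 5y³ + 6y² + 64y + 224) + (-81y³ - 81y² - 162y - 4536)
  y⁴ + 5y³ + 6y² + 64y + 224 = (-(1/81)y - 4/81)(-81y³ - 81y² - 162y - 4536) + (0)
Last nonzero remainder: -81y³ - 81y² - 162y - 4536. Dividing through by -81 gives the monic gcd y³ + y² + 2y + 56.
Then lcm(f, g) = f·g / gcd(f, g); expanding and making the result monic gives the answer.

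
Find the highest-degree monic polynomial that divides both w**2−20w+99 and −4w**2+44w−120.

1

Apply the Euclidean algorithm:
  w**2−20w+99 = (−1/4)(−4w**2+44w−120) + (−9w+69)
  −4w**2+44w−120 = ((4/9)w−40/27)(−9w+69) + (−160/9)
  −9w+69 = ((81/160)w−621/160)(−160/9) + (0)
The last nonzero remainder is the constant −160/9, so the polynomials are coprime and gcd = 1.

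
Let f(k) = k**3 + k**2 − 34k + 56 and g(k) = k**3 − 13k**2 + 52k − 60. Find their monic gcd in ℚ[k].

k − 2

Repeated division with remainder:
  k**3 + k**2 − 34k + 56 = (k**3 − 13k**2 + 52k − 60) + (14k**2 − 86k + 116)
  k**3 − 13k**2 + 52k − 60 = ((1/14)k − 24/49)(14k**2 − 86k + 116) + ((78/49)k − 156/49)
  14k**2 − 86k + 116 = ((343/39)k − 1421/39)((78/49)k − 156/49) + (0)
Last nonzero remainder: (78/49)k − 156/49. Dividing through by 78/49 gives the monic gcd k − 2.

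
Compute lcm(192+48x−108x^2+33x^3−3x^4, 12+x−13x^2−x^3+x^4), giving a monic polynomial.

192−80x−204x^2+89x^3+11x^4−9x^5+x^6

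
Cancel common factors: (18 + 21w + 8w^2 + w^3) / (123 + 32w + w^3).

Apply the Euclidean algorithm:
  w^3 + 8w^2 + 21w + 18 = (w^3 + 32w + 123) + (8w^2 - 11w - 105)
  w^3 + 32w + 123 = ((1/8)w + 11/64)(8w^2 - 11w - 105) + ((3009/64)w + 9027/64)
  8w^2 - 11w - 105 = ((512/3009)w - 2240/3009)((3009/64)w + 9027/64) + (0)
Last nonzero remainder: (3009/64)w + 9027/64. Dividing through by 3009/64 gives the monic gcd w + 3.
Cancel w + 3 from numerator and denominator to get the reduced form.

(6 + 5w + w^2)/(41 - 3w + w^2)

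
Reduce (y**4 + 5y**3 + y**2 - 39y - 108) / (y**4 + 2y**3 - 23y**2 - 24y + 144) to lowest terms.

(y**2 + 4y + 9)/(y**2 + y - 12)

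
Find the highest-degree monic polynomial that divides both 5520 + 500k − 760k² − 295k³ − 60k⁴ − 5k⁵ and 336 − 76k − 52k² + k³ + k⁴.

−48 + 4k + 8k² + k³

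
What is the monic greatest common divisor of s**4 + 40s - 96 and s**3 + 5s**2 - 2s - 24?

s**2 + 2s - 8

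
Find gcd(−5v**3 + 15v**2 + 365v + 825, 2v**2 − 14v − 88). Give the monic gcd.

v − 11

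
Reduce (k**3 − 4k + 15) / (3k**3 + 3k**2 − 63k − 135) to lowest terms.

Apply the Euclidean algorithm:
  k**3 − 4k + 15 = (1/3)(3k**3 + 3k**2 − 63k − 135) + (−k**2 + 17k + 60)
  3k**3 + 3k**2 − 63k − 135 = (−3k − 54)(−k**2 + 17k + 60) + (1035k + 3105)
  −k**2 + 17k + 60 = (−(1/1035)k + 4/207)(1035k + 3105) + (0)
Last nonzero remainder: 1035k + 3105. Dividing through by 1035 gives the monic gcd k + 3.
Cancel k + 3 from numerator and denominator to get the reduced form.

(k**2 − 3k + 5)/(3k**2 − 6k − 45)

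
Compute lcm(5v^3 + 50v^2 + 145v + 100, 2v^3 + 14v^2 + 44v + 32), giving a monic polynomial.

Repeated division with remainder:
  5v^3 + 50v^2 + 145v + 100 = (5/2)(2v^3 + 14v^2 + 44v + 32) + (15v^2 + 35v + 20)
  2v^3 + 14v^2 + 44v + 32 = ((2/15)v + 28/45)(15v^2 + 35v + 20) + ((176/9)v + 176/9)
  15v^2 + 35v + 20 = ((135/176)v + 45/44)((176/9)v + 176/9) + (0)
Last nonzero remainder: (176/9)v + 176/9. Dividing through by 176/9 gives the monic gcd v + 1.
Then lcm(f, g) = f·g / gcd(f, g); expanding and making the result monic gives the answer.

v^5 + 16v^4 + 105v^3 + 354v^2 + 584v + 320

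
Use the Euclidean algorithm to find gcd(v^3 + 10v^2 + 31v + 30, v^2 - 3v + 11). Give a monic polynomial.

1

Apply the Euclidean algorithm:
  v^3 + 10v^2 + 31v + 30 = (v + 13)(v^2 - 3v + 11) + (59v - 113)
  v^2 - 3v + 11 = ((1/59)v - 64/3481)(59v - 113) + (31059/3481)
  59v - 113 = ((205379/31059)v - 393353/31059)(31059/3481) + (0)
The last nonzero remainder is the constant 31059/3481, so the polynomials are coprime and gcd = 1.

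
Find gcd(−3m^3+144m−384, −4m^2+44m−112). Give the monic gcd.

By polynomial division,
  −3m^3+144m−384 = ((3/4)m+33/4)(−4m^2+44m−112) + (−135m+540)
  −4m^2+44m−112 = ((4/135)m−28/135)(−135m+540) + (0)
Last nonzero remainder: −135m+540. Dividing through by −135 gives the monic gcd m−4.

m−4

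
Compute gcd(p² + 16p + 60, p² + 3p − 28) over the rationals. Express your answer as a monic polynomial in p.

Apply the Euclidean algorithm:
  p² + 16p + 60 = (p² + 3p − 28) + (13p + 88)
  p² + 3p − 28 = ((1/13)p − 49/169)(13p + 88) + (−420/169)
  13p + 88 = (−(2197/420)p − 3718/105)(−420/169) + (0)
The last nonzero remainder is the constant −420/169, so the polynomials are coprime and gcd = 1.

1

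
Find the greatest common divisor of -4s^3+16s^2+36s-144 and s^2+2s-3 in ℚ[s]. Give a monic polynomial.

s+3

Euclidean algorithm in ℚ[s]:
  -4s^3+16s^2+36s-144 = (-4s+24)(s^2+2s-3) + (-24s-72)
  s^2+2s-3 = (-(1/24)s+1/24)(-24s-72) + (0)
Last nonzero remainder: -24s-72. Dividing through by -24 gives the monic gcd s+3.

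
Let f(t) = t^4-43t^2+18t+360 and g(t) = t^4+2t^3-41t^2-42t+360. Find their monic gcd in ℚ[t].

t^2+t-30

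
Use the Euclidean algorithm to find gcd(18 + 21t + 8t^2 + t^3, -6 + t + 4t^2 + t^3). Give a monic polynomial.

6 + 5t + t^2

Euclidean algorithm in ℚ[t]:
  t^3 + 8t^2 + 21t + 18 = (t^3 + 4t^2 + t - 6) + (4t^2 + 20t + 24)
  t^3 + 4t^2 + t - 6 = ((1/4)t - 1/4)(4t^2 + 20t + 24) + (0)
Last nonzero remainder: 4t^2 + 20t + 24. Dividing through by 4 gives the monic gcd t^2 + 5t + 6.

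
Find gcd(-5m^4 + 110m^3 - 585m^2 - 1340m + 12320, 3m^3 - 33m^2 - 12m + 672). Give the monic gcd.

Apply the Euclidean algorithm:
  -5m^4 + 110m^3 - 585m^2 - 1340m + 12320 = (-(5/3)m + 55/3)(3m^3 - 33m^2 - 12m + 672) + (0)
Last nonzero remainder: 3m^3 - 33m^2 - 12m + 672. Dividing through by 3 gives the monic gcd m^3 - 11m^2 - 4m + 224.

m^3 - 11m^2 - 4m + 224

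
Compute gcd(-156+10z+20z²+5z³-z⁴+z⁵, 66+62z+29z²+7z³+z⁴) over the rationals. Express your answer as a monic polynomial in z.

6+4z+z²

Euclidean algorithm in ℚ[z]:
  z⁵-z⁴+5z³+20z²+10z-156 = (z-8)(z⁴+7z³+29z²+62z+66) + (32z³+190z²+440z+372)
  z⁴+7z³+29z²+62z+66 = ((1/32)z+17/512)(32z³+190z²+440z+372) + ((2289/256)z²+(2289/64)z+6867/128)
  32z³+190z²+440z+372 = ((8192/2289)z+15872/2289)((2289/256)z²+(2289/64)z+6867/128) + (0)
Last nonzero remainder: (2289/256)z²+(2289/64)z+6867/128. Dividing through by 2289/256 gives the monic gcd z²+4z+6.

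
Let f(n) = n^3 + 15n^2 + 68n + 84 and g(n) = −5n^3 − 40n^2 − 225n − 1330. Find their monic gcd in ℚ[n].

Repeated division with remainder:
  n^3 + 15n^2 + 68n + 84 = (−1/5)(−5n^3 − 40n^2 − 225n − 1330) + (7n^2 + 23n − 182)
  −5n^3 − 40n^2 − 225n − 1330 = (−(5/7)n − 165/49)(7n^2 + 23n − 182) + (−(13600/49)n − 13600/7)
  7n^2 + 23n − 182 = (−(343/13600)n + 637/6800)(−(13600/49)n − 13600/7) + (0)
Last nonzero remainder: −(13600/49)n − 13600/7. Dividing through by −13600/49 gives the monic gcd n + 7.

n + 7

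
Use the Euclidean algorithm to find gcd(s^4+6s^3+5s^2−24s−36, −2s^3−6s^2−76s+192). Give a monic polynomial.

s−2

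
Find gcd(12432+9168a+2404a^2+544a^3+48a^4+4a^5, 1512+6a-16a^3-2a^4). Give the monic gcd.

21+3a+a^2

Euclidean algorithm in ℚ[a]:
  4a^5+48a^4+544a^3+2404a^2+9168a+12432 = (-2a-8)(-2a^4-16a^3+6a+1512) + (416a^3+2416a^2+12240a+24528)
  -2a^4-16a^3+6a+1512 = (-(1/208)a-57/5408)(416a^3+2416a^2+12240a+24528) + ((28497/338)a^2+(85491/338)a+598437/338)
  416a^3+2416a^2+12240a+24528 = ((140608/28497)a+394784/28497)((28497/338)a^2+(85491/338)a+598437/338) + (0)
Last nonzero remainder: (28497/338)a^2+(85491/338)a+598437/338. Dividing through by 28497/338 gives the monic gcd a^2+3a+21.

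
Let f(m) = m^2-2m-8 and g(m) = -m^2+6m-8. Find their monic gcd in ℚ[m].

m-4

Euclidean algorithm in ℚ[m]:
  m^2-2m-8 = (-1)(-m^2+6m-8) + (4m-16)
  -m^2+6m-8 = (-(1/4)m+1/2)(4m-16) + (0)
Last nonzero remainder: 4m-16. Dividing through by 4 gives the monic gcd m-4.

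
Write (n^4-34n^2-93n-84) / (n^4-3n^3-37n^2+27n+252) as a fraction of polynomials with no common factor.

(n^2+3n+3)/(n^2-9)

Repeated division with remainder:
  n^4-34n^2-93n-84 = (n^4-3n^3-37n^2+27n+252) + (3n^3+3n^2-120n-336)
  n^4-3n^3-37n^2+27n+252 = ((1/3)n-4/3)(3n^3+3n^2-120n-336) + (7n^2-21n-196)
  3n^3+3n^2-120n-336 = ((3/7)n+12/7)(7n^2-21n-196) + (0)
Last nonzero remainder: 7n^2-21n-196. Dividing through by 7 gives the monic gcd n^2-3n-28.
Cancel n^2-3n-28 from numerator and denominator to get the reduced form.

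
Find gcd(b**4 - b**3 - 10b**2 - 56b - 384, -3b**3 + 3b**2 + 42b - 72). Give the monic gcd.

b + 4

By polynomial division,
  b**4 - b**3 - 10b**2 - 56b - 384 = (-(1/3)b)(-3b**3 + 3b**2 + 42b - 72) + (4b**2 - 80b - 384)
  -3b**3 + 3b**2 + 42b - 72 = (-(3/4)b - 57/4)(4b**2 - 80b - 384) + (-1386b - 5544)
  4b**2 - 80b - 384 = (-(2/693)b + 16/231)(-1386b - 5544) + (0)
Last nonzero remainder: -1386b - 5544. Dividing through by -1386 gives the monic gcd b + 4.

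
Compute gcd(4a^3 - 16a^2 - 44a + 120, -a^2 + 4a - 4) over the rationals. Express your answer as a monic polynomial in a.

a - 2

By polynomial division,
  4a^3 - 16a^2 - 44a + 120 = (-4a)(-a^2 + 4a - 4) + (-60a + 120)
  -a^2 + 4a - 4 = ((1/60)a - 1/30)(-60a + 120) + (0)
Last nonzero remainder: -60a + 120. Dividing through by -60 gives the monic gcd a - 2.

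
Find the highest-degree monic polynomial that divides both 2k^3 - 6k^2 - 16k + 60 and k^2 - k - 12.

k + 3

Repeated division with remainder:
  2k^3 - 6k^2 - 16k + 60 = (2k - 4)(k^2 - k - 12) + (4k + 12)
  k^2 - k - 12 = ((1/4)k - 1)(4k + 12) + (0)
Last nonzero remainder: 4k + 12. Dividing through by 4 gives the monic gcd k + 3.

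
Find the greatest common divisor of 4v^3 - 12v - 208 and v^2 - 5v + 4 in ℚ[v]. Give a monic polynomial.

v - 4

Euclidean algorithm in ℚ[v]:
  4v^3 - 12v - 208 = (4v + 20)(v^2 - 5v + 4) + (72v - 288)
  v^2 - 5v + 4 = ((1/72)v - 1/72)(72v - 288) + (0)
Last nonzero remainder: 72v - 288. Dividing through by 72 gives the monic gcd v - 4.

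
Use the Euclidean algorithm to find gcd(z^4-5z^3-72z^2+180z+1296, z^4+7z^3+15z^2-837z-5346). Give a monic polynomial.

z^2-3z-54

Apply the Euclidean algorithm:
  z^4-5z^3-72z^2+180z+1296 = (z^4+7z^3+15z^2-837z-5346) + (-12z^3-87z^2+1017z+6642)
  z^4+7z^3+15z^2-837z-5346 = (-(1/12)z+1/48)(-12z^3-87z^2+1017z+6642) + ((1625/16)z^2-(4875/16)z-43875/8)
  -12z^3-87z^2+1017z+6642 = (-(192/1625)z-1968/1625)((1625/16)z^2-(4875/16)z-43875/8) + (0)
Last nonzero remainder: (1625/16)z^2-(4875/16)z-43875/8. Dividing through by 1625/16 gives the monic gcd z^2-3z-54.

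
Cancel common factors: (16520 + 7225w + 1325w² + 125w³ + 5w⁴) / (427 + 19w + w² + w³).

(2360 + 695w + 90w² + 5w³)/(61 − 6w + w²)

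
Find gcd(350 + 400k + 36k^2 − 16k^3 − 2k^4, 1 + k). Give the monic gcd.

1 + k

Repeated division with remainder:
  −2k^4 − 16k^3 + 36k^2 + 400k + 350 = (−2k^3 − 14k^2 + 50k + 350)(k + 1) + (0)
The last nonzero remainder k + 1 is already monic.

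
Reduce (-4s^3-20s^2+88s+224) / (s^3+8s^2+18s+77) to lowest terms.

Apply the Euclidean algorithm:
  -4s^3-20s^2+88s+224 = (-4)(s^3+8s^2+18s+77) + (12s^2+160s+532)
  s^3+8s^2+18s+77 = ((1/12)s-4/9)(12s^2+160s+532) + ((403/9)s+2821/9)
  12s^2+160s+532 = ((108/403)s+684/403)((403/9)s+2821/9) + (0)
Last nonzero remainder: (403/9)s+2821/9. Dividing through by 403/9 gives the monic gcd s+7.
Cancel s+7 from numerator and denominator to get the reduced form.

(-4s^2+8s+32)/(s^2+s+11)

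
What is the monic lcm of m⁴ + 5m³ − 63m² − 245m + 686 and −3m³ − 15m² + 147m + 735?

m⁵ + 10m⁴ − 38m³ − 560m² − 539m + 3430

Apply the Euclidean algorithm:
  m⁴ + 5m³ − 63m² − 245m + 686 = (−(1/3)m)(−3m³ − 15m² + 147m + 735) + (−14m² + 686)
  −3m³ − 15m² + 147m + 735 = ((3/14)m + 15/14)(−14m² + 686) + (0)
Last nonzero remainder: −14m² + 686. Dividing through by −14 gives the monic gcd m² − 49.
Then lcm(f, g) = f·g / gcd(f, g); expanding and making the result monic gives the answer.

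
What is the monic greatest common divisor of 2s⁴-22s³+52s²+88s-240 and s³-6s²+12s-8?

s-2

Apply the Euclidean algorithm:
  2s⁴-22s³+52s²+88s-240 = (2s-10)(s³-6s²+12s-8) + (-32s²+224s-320)
  s³-6s²+12s-8 = (-(1/32)s-1/32)(-32s²+224s-320) + (9s-18)
  -32s²+224s-320 = (-(32/9)s+160/9)(9s-18) + (0)
Last nonzero remainder: 9s-18. Dividing through by 9 gives the monic gcd s-2.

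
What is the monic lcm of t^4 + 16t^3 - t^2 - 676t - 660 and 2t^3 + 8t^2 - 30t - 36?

t^6 + 19t^5 + 29t^4 - 967t^3 - 2670t^2 + 10188t + 11880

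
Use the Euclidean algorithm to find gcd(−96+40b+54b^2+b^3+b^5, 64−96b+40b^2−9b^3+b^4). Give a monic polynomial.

−16+20b−5b^2+b^3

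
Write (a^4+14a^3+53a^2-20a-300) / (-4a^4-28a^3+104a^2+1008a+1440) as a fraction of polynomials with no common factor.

Apply the Euclidean algorithm:
  a^4+14a^3+53a^2-20a-300 = (-1/4)(-4a^4-28a^3+104a^2+1008a+1440) + (7a^3+79a^2+232a+60)
  -4a^4-28a^3+104a^2+1008a+1440 = (-(4/7)a+120/49)(7a^3+79a^2+232a+60) + ((2112/49)a^2+(23232/49)a+63360/49)
  7a^3+79a^2+232a+60 = ((343/2112)a+49/1056)((2112/49)a^2+(23232/49)a+63360/49) + (0)
Last nonzero remainder: (2112/49)a^2+(23232/49)a+63360/49. Dividing through by 2112/49 gives the monic gcd a^2+11a+30.
Cancel a^2+11a+30 from numerator and denominator to get the reduced form.

(-a^2-3a+10)/(4a^2-16a-48)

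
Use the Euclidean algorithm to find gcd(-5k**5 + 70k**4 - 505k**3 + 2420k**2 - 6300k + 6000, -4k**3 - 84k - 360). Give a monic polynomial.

Euclidean algorithm in ℚ[k]:
  -5k**5 + 70k**4 - 505k**3 + 2420k**2 - 6300k + 6000 = ((5/4)k**2 - (35/2)k + 100)(-4k**3 - 84k - 360) + (1400k**2 - 4200k + 42000)
  -4k**3 - 84k - 360 = (-(1/350)k - 3/350)(1400k**2 - 4200k + 42000) + (0)
Last nonzero remainder: 1400k**2 - 4200k + 42000. Dividing through by 1400 gives the monic gcd k**2 - 3k + 30.

k**2 - 3k + 30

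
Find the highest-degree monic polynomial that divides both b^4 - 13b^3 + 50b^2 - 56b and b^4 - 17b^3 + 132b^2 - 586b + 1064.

b^2 - 11b + 28

By polynomial division,
  b^4 - 13b^3 + 50b^2 - 56b = (b^4 - 17b^3 + 132b^2 - 586b + 1064) + (4b^3 - 82b^2 + 530b - 1064)
  b^4 - 17b^3 + 132b^2 - 586b + 1064 = ((1/4)b + 7/8)(4b^3 - 82b^2 + 530b - 1064) + ((285/4)b^2 - (3135/4)b + 1995)
  4b^3 - 82b^2 + 530b - 1064 = ((16/285)b - 8/15)((285/4)b^2 - (3135/4)b + 1995) + (0)
Last nonzero remainder: (285/4)b^2 - (3135/4)b + 1995. Dividing through by 285/4 gives the monic gcd b^2 - 11b + 28.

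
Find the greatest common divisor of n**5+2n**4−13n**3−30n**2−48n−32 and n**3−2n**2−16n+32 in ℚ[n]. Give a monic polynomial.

Repeated division with remainder:
  n**5+2n**4−13n**3−30n**2−48n−32 = (n**2+4n+11)(n**3−2n**2−16n+32) + (24n**2−384)
  n**3−2n**2−16n+32 = ((1/24)n−1/12)(24n**2−384) + (0)
Last nonzero remainder: 24n**2−384. Dividing through by 24 gives the monic gcd n**2−16.

n**2−16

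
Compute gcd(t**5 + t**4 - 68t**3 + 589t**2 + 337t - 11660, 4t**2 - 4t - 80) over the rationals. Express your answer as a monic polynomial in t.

t**2 - t - 20

By polynomial division,
  t**5 + t**4 - 68t**3 + 589t**2 + 337t - 11660 = ((1/4)t**3 + (1/2)t**2 - (23/2)t + 583/4)(4t**2 - 4t - 80) + (0)
Last nonzero remainder: 4t**2 - 4t - 80. Dividing through by 4 gives the monic gcd t**2 - t - 20.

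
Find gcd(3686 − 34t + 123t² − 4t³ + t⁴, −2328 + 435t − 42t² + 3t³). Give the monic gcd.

97 − 6t + t²

By polynomial division,
  t⁴ − 4t³ + 123t² − 34t + 3686 = ((1/3)t + 10/3)(3t³ − 42t² + 435t − 2328) + (118t² − 708t + 11446)
  3t³ − 42t² + 435t − 2328 = ((3/118)t − 12/59)(118t² − 708t + 11446) + (0)
Last nonzero remainder: 118t² − 708t + 11446. Dividing through by 118 gives the monic gcd t² − 6t + 97.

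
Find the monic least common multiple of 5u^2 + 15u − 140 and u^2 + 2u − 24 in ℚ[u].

u^3 + 9u^2 − 10u − 168

Apply the Euclidean algorithm:
  5u^2 + 15u − 140 = (5)(u^2 + 2u − 24) + (5u − 20)
  u^2 + 2u − 24 = ((1/5)u + 6/5)(5u − 20) + (0)
Last nonzero remainder: 5u − 20. Dividing through by 5 gives the monic gcd u − 4.
Then lcm(f, g) = f·g / gcd(f, g); expanding and making the result monic gives the answer.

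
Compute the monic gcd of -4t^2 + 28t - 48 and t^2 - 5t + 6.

t - 3

Euclidean algorithm in ℚ[t]:
  -4t^2 + 28t - 48 = (-4)(t^2 - 5t + 6) + (8t - 24)
  t^2 - 5t + 6 = ((1/8)t - 1/4)(8t - 24) + (0)
Last nonzero remainder: 8t - 24. Dividing through by 8 gives the monic gcd t - 3.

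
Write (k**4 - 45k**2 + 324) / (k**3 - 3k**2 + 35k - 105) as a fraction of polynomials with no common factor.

(k**3 + 3k**2 - 36k - 108)/(k**2 + 35)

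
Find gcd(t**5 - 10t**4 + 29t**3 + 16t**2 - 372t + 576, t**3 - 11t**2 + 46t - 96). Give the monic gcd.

t**3 - 11t**2 + 46t - 96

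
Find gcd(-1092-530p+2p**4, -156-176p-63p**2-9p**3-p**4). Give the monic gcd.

78+49p+7p**2+p**3

Apply the Euclidean algorithm:
  2p**4-530p-1092 = (-2)(-p**4-9p**3-63p**2-176p-156) + (-18p**3-126p**2-882p-1404)
  -p**4-9p**3-63p**2-176p-156 = ((1/18)p+1/9)(-18p**3-126p**2-882p-1404) + (0)
Last nonzero remainder: -18p**3-126p**2-882p-1404. Dividing through by -18 gives the monic gcd p**3+7p**2+49p+78.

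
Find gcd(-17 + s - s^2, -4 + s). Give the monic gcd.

1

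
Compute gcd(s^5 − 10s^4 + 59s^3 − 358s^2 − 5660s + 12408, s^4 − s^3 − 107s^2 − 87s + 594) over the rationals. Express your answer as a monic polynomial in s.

s^2 − 13s + 22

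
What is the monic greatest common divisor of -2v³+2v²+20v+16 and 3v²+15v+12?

v+1

Euclidean algorithm in ℚ[v]:
  -2v³+2v²+20v+16 = (-(2/3)v+4)(3v²+15v+12) + (-32v-32)
  3v²+15v+12 = (-(3/32)v-3/8)(-32v-32) + (0)
Last nonzero remainder: -32v-32. Dividing through by -32 gives the monic gcd v+1.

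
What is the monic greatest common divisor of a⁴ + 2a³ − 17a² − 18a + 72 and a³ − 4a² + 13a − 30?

By polynomial division,
  a⁴ + 2a³ − 17a² − 18a + 72 = (a + 6)(a³ − 4a² + 13a − 30) + (−6a² − 66a + 252)
  a³ − 4a² + 13a − 30 = (−(1/6)a + 5/2)(−6a² − 66a + 252) + (220a − 660)
  −6a² − 66a + 252 = (−(3/110)a − 21/55)(220a − 660) + (0)
Last nonzero remainder: 220a − 660. Dividing through by 220 gives the monic gcd a − 3.

a − 3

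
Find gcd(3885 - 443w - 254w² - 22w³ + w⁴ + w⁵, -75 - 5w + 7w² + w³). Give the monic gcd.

-15 + 2w + w²

By polynomial division,
  w⁵ + w⁴ - 22w³ - 254w² - 443w + 3885 = (w² - 6w + 25)(w³ + 7w² - 5w - 75) + (-384w² - 768w + 5760)
  w³ + 7w² - 5w - 75 = (-(1/384)w - 5/384)(-384w² - 768w + 5760) + (0)
Last nonzero remainder: -384w² - 768w + 5760. Dividing through by -384 gives the monic gcd w² + 2w - 15.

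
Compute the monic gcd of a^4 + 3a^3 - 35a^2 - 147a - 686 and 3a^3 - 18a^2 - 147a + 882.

Apply the Euclidean algorithm:
  a^4 + 3a^3 - 35a^2 - 147a - 686 = ((1/3)a + 3)(3a^3 - 18a^2 - 147a + 882) + (68a^2 - 3332)
  3a^3 - 18a^2 - 147a + 882 = ((3/68)a - 9/34)(68a^2 - 3332) + (0)
Last nonzero remainder: 68a^2 - 3332. Dividing through by 68 gives the monic gcd a^2 - 49.

a^2 - 49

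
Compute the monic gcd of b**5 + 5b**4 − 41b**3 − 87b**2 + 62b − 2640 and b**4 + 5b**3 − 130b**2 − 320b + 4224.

b**2 + 2b − 48

Apply the Euclidean algorithm:
  b**5 + 5b**4 − 41b**3 − 87b**2 + 62b − 2640 = (b)(b**4 + 5b**3 − 130b**2 − 320b + 4224) + (89b**3 + 233b**2 − 4162b − 2640)
  b**4 + 5b**3 − 130b**2 − 320b + 4224 = ((1/89)b + 212/7921)(89b**3 + 233b**2 − 4162b − 2640) + (−(708708/7921)b**2 − (1417416/7921)b + 34017984/7921)
  89b**3 + 233b**2 − 4162b − 2640 = (−(704969/708708)b − 39605/64428)(−(708708/7921)b**2 − (1417416/7921)b + 34017984/7921) + (0)
Last nonzero remainder: −(708708/7921)b**2 − (1417416/7921)b + 34017984/7921. Dividing through by −708708/7921 gives the monic gcd b**2 + 2b − 48.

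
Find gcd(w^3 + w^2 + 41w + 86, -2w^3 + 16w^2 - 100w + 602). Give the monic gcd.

Apply the Euclidean algorithm:
  w^3 + w^2 + 41w + 86 = (-1/2)(-2w^3 + 16w^2 - 100w + 602) + (9w^2 - 9w + 387)
  -2w^3 + 16w^2 - 100w + 602 = (-(2/9)w + 14/9)(9w^2 - 9w + 387) + (0)
Last nonzero remainder: 9w^2 - 9w + 387. Dividing through by 9 gives the monic gcd w^2 - w + 43.

w^2 - w + 43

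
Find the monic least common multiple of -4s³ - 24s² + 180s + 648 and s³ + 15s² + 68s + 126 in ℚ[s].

Repeated division with remainder:
  -4s³ - 24s² + 180s + 648 = (-4)(s³ + 15s² + 68s + 126) + (36s² + 452s + 1152)
  s³ + 15s² + 68s + 126 = ((1/36)s + 11/162)(36s² + 452s + 1152) + ((430/81)s + 430/9)
  36s² + 452s + 1152 = ((1458/215)s + 5184/215)((430/81)s + 430/9) + (0)
Last nonzero remainder: (430/81)s + 430/9. Dividing through by 430/81 gives the monic gcd s + 9.
Then lcm(f, g) = f·g / gcd(f, g); expanding and making the result monic gives the answer.

s⁵ + 12s⁴ + 5s³ - 348s² - 1602s - 2268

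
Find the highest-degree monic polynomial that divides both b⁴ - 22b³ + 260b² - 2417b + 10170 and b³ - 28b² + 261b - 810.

b² - 19b + 90

Apply the Euclidean algorithm:
  b⁴ - 22b³ + 260b² - 2417b + 10170 = (b + 6)(b³ - 28b² + 261b - 810) + (167b² - 3173b + 15030)
  b³ - 28b² + 261b - 810 = ((1/167)b - 9/167)(167b² - 3173b + 15030) + (0)
Last nonzero remainder: 167b² - 3173b + 15030. Dividing through by 167 gives the monic gcd b² - 19b + 90.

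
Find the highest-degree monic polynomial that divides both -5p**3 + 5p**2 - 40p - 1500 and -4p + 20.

1

Euclidean algorithm in ℚ[p]:
  -5p**3 + 5p**2 - 40p - 1500 = ((5/4)p**2 + 5p + 35)(-4p + 20) + (-2200)
  -4p + 20 = ((1/550)p - 1/110)(-2200) + (0)
The last nonzero remainder is the constant -2200, so the polynomials are coprime and gcd = 1.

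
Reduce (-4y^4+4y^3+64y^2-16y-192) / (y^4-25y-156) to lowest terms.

Repeated division with remainder:
  -4y^4+4y^3+64y^2-16y-192 = (-4)(y^4-25y-156) + (4y^3+64y^2-116y-816)
  y^4-25y-156 = ((1/4)y-4)(4y^3+64y^2-116y-816) + (285y^2-285y-3420)
  4y^3+64y^2-116y-816 = ((4/285)y+68/285)(285y^2-285y-3420) + (0)
Last nonzero remainder: 285y^2-285y-3420. Dividing through by 285 gives the monic gcd y^2-y-12.
Cancel y^2-y-12 from numerator and denominator to get the reduced form.

(-4y^2+16)/(y^2+y+13)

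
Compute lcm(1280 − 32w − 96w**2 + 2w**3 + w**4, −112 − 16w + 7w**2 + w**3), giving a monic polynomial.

8960 + 1056w − 704w**2 − 82w**3 + 9w**4 + w**5

Apply the Euclidean algorithm:
  w**4 + 2w**3 − 96w**2 − 32w + 1280 = (w − 5)(w**3 + 7w**2 − 16w − 112) + (−45w**2 + 720)
  w**3 + 7w**2 − 16w − 112 = (−(1/45)w − 7/45)(−45w**2 + 720) + (0)
Last nonzero remainder: −45w**2 + 720. Dividing through by −45 gives the monic gcd w**2 − 16.
Then lcm(f, g) = f·g / gcd(f, g); expanding and making the result monic gives the answer.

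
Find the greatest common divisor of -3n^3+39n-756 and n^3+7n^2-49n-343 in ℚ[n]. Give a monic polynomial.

n+7

Repeated division with remainder:
  -3n^3+39n-756 = (-3)(n^3+7n^2-49n-343) + (21n^2-108n-1785)
  n^3+7n^2-49n-343 = ((1/21)n+85/147)(21n^2-108n-1785) + ((4824/49)n+4824/7)
  21n^2-108n-1785 = ((343/1608)n-4165/1608)((4824/49)n+4824/7) + (0)
Last nonzero remainder: (4824/49)n+4824/7. Dividing through by 4824/49 gives the monic gcd n+7.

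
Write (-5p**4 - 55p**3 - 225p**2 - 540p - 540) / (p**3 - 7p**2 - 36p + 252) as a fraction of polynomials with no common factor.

Repeated division with remainder:
  -5p**4 - 55p**3 - 225p**2 - 540p - 540 = (-5p - 90)(p**3 - 7p**2 - 36p + 252) + (-1035p**2 - 2520p + 22140)
  p**3 - 7p**2 - 36p + 252 = (-(1/1035)p + 217/23805)(-1035p**2 - 2520p + 22140) + ((4424/529)p + 26544/529)
  -1035p**2 - 2520p + 22140 = (-(547515/4424)p + 976005/2212)((4424/529)p + 26544/529) + (0)
Last nonzero remainder: (4424/529)p + 26544/529. Dividing through by 4424/529 gives the monic gcd p + 6.
Cancel p + 6 from numerator and denominator to get the reduced form.

(-5p**3 - 25p**2 - 75p - 90)/(p**2 - 13p + 42)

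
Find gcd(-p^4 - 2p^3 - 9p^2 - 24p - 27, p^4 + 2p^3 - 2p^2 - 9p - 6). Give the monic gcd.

p^2 + 3p + 3

Euclidean algorithm in ℚ[p]:
  -p^4 - 2p^3 - 9p^2 - 24p - 27 = (-1)(p^4 + 2p^3 - 2p^2 - 9p - 6) + (-11p^2 - 33p - 33)
  p^4 + 2p^3 - 2p^2 - 9p - 6 = (-(1/11)p^2 + (1/11)p + 2/11)(-11p^2 - 33p - 33) + (0)
Last nonzero remainder: -11p^2 - 33p - 33. Dividing through by -11 gives the monic gcd p^2 + 3p + 3.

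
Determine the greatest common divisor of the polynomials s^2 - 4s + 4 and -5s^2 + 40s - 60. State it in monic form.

Euclidean algorithm in ℚ[s]:
  s^2 - 4s + 4 = (-1/5)(-5s^2 + 40s - 60) + (4s - 8)
  -5s^2 + 40s - 60 = (-(5/4)s + 15/2)(4s - 8) + (0)
Last nonzero remainder: 4s - 8. Dividing through by 4 gives the monic gcd s - 2.

s - 2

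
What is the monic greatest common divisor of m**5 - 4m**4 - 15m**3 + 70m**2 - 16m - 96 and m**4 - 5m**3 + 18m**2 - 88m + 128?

m**2 - 6m + 8

Apply the Euclidean algorithm:
  m**5 - 4m**4 - 15m**3 + 70m**2 - 16m - 96 = (m + 1)(m**4 - 5m**3 + 18m**2 - 88m + 128) + (-28m**3 + 140m**2 - 56m - 224)
  m**4 - 5m**3 + 18m**2 - 88m + 128 = (-(1/28)m)(-28m**3 + 140m**2 - 56m - 224) + (16m**2 - 96m + 128)
  -28m**3 + 140m**2 - 56m - 224 = (-(7/4)m - 7/4)(16m**2 - 96m + 128) + (0)
Last nonzero remainder: 16m**2 - 96m + 128. Dividing through by 16 gives the monic gcd m**2 - 6m + 8.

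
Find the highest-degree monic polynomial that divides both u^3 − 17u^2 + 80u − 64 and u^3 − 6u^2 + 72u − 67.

u − 1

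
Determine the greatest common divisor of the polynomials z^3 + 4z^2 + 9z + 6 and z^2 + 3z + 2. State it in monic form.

z + 1

Apply the Euclidean algorithm:
  z^3 + 4z^2 + 9z + 6 = (z + 1)(z^2 + 3z + 2) + (4z + 4)
  z^2 + 3z + 2 = ((1/4)z + 1/2)(4z + 4) + (0)
Last nonzero remainder: 4z + 4. Dividing through by 4 gives the monic gcd z + 1.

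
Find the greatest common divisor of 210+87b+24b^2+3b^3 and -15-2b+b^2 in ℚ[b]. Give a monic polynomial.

Repeated division with remainder:
  3b^3+24b^2+87b+210 = (3b+30)(b^2-2b-15) + (192b+660)
  b^2-2b-15 = ((1/192)b-29/1024)(192b+660) + (945/256)
  192b+660 = ((16384/315)b+11264/63)(945/256) + (0)
The last nonzero remainder is the constant 945/256, so the polynomials are coprime and gcd = 1.

1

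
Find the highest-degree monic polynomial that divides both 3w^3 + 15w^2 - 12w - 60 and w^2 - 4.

w^2 - 4

Apply the Euclidean algorithm:
  3w^3 + 15w^2 - 12w - 60 = (3w + 15)(w^2 - 4) + (0)
The last nonzero remainder w^2 - 4 is already monic.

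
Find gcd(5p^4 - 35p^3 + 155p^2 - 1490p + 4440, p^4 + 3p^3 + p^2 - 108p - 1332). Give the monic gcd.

p^3 - 3p^2 + 19p - 222

Apply the Euclidean algorithm:
  5p^4 - 35p^3 + 155p^2 - 1490p + 4440 = (5)(p^4 + 3p^3 + p^2 - 108p - 1332) + (-50p^3 + 150p^2 - 950p + 11100)
  p^4 + 3p^3 + p^2 - 108p - 1332 = (-(1/50)p - 3/25)(-50p^3 + 150p^2 - 950p + 11100) + (0)
Last nonzero remainder: -50p^3 + 150p^2 - 950p + 11100. Dividing through by -50 gives the monic gcd p^3 - 3p^2 + 19p - 222.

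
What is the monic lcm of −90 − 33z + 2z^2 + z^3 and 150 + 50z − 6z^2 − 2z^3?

450 + 75z − 43z^2 − 3z^3 + z^4

Repeated division with remainder:
  z^3 + 2z^2 − 33z − 90 = (−1/2)(−2z^3 − 6z^2 + 50z + 150) + (−z^2 − 8z − 15)
  −2z^3 − 6z^2 + 50z + 150 = (2z − 10)(−z^2 − 8z − 15) + (0)
Last nonzero remainder: −z^2 − 8z − 15. Dividing through by −1 gives the monic gcd z^2 + 8z + 15.
Then lcm(f, g) = f·g / gcd(f, g); expanding and making the result monic gives the answer.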